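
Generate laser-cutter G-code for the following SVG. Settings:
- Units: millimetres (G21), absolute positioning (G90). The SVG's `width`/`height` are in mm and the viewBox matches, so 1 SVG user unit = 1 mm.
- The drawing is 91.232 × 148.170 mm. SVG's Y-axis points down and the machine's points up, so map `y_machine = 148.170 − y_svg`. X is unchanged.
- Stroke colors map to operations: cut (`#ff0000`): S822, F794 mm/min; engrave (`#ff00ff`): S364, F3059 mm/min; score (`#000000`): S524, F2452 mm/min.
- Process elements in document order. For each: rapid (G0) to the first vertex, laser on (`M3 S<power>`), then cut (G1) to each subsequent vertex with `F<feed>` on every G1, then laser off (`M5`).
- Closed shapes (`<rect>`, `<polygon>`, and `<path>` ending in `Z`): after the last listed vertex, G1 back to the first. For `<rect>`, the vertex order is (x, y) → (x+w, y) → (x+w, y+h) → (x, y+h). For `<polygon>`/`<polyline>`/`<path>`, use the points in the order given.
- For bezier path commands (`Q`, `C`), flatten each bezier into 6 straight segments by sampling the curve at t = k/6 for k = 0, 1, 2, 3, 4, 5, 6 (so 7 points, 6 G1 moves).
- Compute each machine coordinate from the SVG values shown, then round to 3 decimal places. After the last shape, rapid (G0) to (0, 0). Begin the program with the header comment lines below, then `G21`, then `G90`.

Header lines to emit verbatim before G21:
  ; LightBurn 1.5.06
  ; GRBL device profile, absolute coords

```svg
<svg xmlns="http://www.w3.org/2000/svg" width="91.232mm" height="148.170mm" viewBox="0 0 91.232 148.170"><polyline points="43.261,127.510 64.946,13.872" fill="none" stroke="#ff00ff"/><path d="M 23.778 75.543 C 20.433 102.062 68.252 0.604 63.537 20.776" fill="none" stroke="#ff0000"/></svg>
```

viewBox `0 0 91.232 148.170` with mm width/height → 1 unit = 1 mm. Flip: y_m = 148.170 − y_svg.

**Shape 1** — `<polyline>` line segment, stroke `#ff00ff` → engrave (S364, F3059). Machine vertices: (43.261,20.660) → (64.946,134.298). Open path.

**Shape 2** — `<path>` cubic bezier, stroke `#ff0000` → cut (S822, F794). Control points (SVG): P0=(23.778,75.543), P1=(20.433,102.062), P2=(68.252,0.604), P3=(63.537,20.776); sampled at t=k/6. Machine vertices: (23.778,72.627) → (25.889,68.877) → (33.647,79.522) → (44.171,97.630) → (54.581,116.267) → (61.997,128.500) → (63.537,127.394). Open path.

; LightBurn 1.5.06
; GRBL device profile, absolute coords
G21
G90
G0 X43.261 Y20.660
M3 S364
G1 X64.946 Y134.298 F3059
M5
G0 X23.778 Y72.627
M3 S822
G1 X25.889 Y68.877 F794
G1 X33.647 Y79.522 F794
G1 X44.171 Y97.630 F794
G1 X54.581 Y116.267 F794
G1 X61.997 Y128.500 F794
G1 X63.537 Y127.394 F794
M5
G0 X0.000 Y0.000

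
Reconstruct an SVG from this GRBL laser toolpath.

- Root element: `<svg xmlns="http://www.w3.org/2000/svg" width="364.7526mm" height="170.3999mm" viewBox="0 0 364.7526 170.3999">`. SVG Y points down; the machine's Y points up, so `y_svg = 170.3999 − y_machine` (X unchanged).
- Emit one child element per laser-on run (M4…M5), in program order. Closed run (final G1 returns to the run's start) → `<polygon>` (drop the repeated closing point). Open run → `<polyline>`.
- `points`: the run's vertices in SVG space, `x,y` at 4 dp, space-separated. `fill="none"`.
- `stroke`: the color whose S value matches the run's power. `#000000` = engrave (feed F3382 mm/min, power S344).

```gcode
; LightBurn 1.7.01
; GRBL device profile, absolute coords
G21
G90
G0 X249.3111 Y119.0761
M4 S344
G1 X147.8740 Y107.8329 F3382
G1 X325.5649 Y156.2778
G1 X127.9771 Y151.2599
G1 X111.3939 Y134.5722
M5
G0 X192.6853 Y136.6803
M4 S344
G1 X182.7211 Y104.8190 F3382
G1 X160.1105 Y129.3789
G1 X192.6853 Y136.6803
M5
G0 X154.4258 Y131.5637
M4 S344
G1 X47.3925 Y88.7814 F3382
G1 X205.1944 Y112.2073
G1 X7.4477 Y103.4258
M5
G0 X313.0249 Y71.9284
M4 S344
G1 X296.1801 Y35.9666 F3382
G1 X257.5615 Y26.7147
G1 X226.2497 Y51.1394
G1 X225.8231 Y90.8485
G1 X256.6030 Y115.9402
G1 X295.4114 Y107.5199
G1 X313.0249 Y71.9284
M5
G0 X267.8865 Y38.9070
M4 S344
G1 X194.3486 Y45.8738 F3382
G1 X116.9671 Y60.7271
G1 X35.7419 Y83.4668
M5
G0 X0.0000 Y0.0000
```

<svg xmlns="http://www.w3.org/2000/svg" width="364.7526mm" height="170.3999mm" viewBox="0 0 364.7526 170.3999">
  <polyline points="249.3111,51.3238 147.8740,62.5670 325.5649,14.1221 127.9771,19.1400 111.3939,35.8277" fill="none" stroke="#000000"/>
  <polygon points="192.6853,33.7196 182.7211,65.5809 160.1105,41.0210" fill="none" stroke="#000000"/>
  <polyline points="154.4258,38.8362 47.3925,81.6185 205.1944,58.1926 7.4477,66.9741" fill="none" stroke="#000000"/>
  <polygon points="313.0249,98.4715 296.1801,134.4333 257.5615,143.6852 226.2497,119.2605 225.8231,79.5514 256.6030,54.4597 295.4114,62.8800" fill="none" stroke="#000000"/>
  <polyline points="267.8865,131.4929 194.3486,124.5261 116.9671,109.6728 35.7419,86.9331" fill="none" stroke="#000000"/>
</svg>

Each laser-on run becomes one SVG element. Flip Y back into SVG space with y_svg = 170.3999 − y_machine. Every run uses S344, so all elements get stroke `#000000` (engrave).

Run 1: The run is open, so emit a `<polyline>` with points (Y-flipped): 249.3111,51.3238 147.8740,62.5670 325.5649,14.1221 127.9771,19.1400 111.3939,35.8277.

Run 2: The run returns to its start, so emit a `<polygon>` with points (Y-flipped): 192.6853,33.7196 182.7211,65.5809 160.1105,41.0210.

Run 3: The run is open, so emit a `<polyline>` with points (Y-flipped): 154.4258,38.8362 47.3925,81.6185 205.1944,58.1926 7.4477,66.9741.

Run 4: The run returns to its start, so emit a `<polygon>` with points (Y-flipped): 313.0249,98.4715 296.1801,134.4333 257.5615,143.6852 226.2497,119.2605 225.8231,79.5514 256.6030,54.4597 295.4114,62.8800.

Run 5: The run is open, so emit a `<polyline>` with points (Y-flipped): 267.8865,131.4929 194.3486,124.5261 116.9671,109.6728 35.7419,86.9331.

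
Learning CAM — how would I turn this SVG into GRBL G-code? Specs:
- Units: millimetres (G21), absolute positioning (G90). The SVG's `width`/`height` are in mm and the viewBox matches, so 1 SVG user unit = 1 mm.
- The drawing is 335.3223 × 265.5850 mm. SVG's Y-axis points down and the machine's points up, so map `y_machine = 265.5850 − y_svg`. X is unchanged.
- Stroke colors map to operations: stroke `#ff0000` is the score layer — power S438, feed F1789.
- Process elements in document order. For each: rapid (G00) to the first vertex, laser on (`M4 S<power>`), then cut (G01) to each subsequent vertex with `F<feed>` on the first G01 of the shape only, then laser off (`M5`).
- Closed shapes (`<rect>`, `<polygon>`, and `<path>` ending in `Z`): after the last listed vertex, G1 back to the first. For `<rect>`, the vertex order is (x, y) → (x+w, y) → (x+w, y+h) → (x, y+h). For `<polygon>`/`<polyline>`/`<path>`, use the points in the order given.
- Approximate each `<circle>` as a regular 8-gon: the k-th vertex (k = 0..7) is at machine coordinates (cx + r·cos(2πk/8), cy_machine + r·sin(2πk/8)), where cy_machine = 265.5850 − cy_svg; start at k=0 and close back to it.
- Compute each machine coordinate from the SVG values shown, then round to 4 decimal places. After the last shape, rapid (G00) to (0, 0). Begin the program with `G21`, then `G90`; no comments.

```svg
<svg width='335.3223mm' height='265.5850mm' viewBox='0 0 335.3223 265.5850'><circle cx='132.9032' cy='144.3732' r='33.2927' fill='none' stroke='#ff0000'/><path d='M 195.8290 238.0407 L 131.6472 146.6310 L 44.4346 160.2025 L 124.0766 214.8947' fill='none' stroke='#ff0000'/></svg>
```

G21
G90
G00 X166.1959 Y121.2118
M4 S438
G01 X156.4447 Y144.7533 F1789
G01 X132.9032 Y154.5045
G01 X109.3617 Y144.7533
G01 X99.6105 Y121.2118
G01 X109.3617 Y97.6703
G01 X132.9032 Y87.9191
G01 X156.4447 Y97.6703
G01 X166.1959 Y121.2118
M5
G00 X195.8290 Y27.5443
M4 S438
G01 X131.6472 Y118.9540 F1789
G01 X44.4346 Y105.3825
G01 X124.0766 Y50.6903
M5
G00 X0.0000 Y0.0000

viewBox `0 0 335.3223 265.5850` with mm width/height → 1 unit = 1 mm. Flip: y_m = 265.5850 − y_svg.

**Shape 1** — `<circle>` circle, stroke `#ff0000` → score (S438, F1789). Machine vertices: (166.1959,121.2118) → (156.4447,144.7533) → (132.9032,154.5045) → (109.3617,144.7533) → (99.6105,121.2118) → (109.3617,97.6703) → (132.9032,87.9191) → (156.4447,97.6703) → (166.1959,121.2118). Closed: final G1 returns to the first vertex.

**Shape 2** — `<path>` open polyline, stroke `#ff0000` → score (S438, F1789). Machine vertices: (195.8290,27.5443) → (131.6472,118.9540) → (44.4346,105.3825) → (124.0766,50.6903). Open path.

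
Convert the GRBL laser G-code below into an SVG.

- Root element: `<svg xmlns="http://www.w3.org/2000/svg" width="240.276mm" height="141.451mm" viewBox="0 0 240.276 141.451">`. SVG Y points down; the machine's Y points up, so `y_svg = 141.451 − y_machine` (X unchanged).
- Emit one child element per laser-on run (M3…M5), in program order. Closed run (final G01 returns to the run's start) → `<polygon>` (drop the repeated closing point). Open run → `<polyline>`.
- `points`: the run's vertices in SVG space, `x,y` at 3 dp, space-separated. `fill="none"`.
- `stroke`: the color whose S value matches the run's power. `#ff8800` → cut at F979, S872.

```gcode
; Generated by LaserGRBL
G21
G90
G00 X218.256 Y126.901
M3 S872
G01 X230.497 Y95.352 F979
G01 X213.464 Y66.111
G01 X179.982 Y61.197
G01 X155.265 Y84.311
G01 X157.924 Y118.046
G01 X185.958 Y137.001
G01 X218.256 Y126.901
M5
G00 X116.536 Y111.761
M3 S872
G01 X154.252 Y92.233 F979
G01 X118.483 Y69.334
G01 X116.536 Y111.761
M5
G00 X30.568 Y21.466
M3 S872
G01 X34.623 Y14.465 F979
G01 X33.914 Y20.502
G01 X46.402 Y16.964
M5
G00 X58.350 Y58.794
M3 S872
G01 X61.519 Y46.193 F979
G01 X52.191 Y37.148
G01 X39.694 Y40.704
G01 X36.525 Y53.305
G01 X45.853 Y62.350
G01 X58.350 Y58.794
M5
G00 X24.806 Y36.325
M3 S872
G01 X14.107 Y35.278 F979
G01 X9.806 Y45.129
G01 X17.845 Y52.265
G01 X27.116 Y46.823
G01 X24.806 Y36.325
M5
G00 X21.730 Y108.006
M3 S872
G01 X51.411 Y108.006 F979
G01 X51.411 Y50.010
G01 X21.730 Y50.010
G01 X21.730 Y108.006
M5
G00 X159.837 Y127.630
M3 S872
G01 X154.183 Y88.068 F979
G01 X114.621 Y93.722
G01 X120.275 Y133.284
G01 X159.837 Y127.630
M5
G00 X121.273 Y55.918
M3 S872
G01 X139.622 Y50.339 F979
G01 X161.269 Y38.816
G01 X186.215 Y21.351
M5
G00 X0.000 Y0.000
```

Machine Y-up, SVG Y-down with viewBox height 141.451, so y_svg = 141.451 − y_machine; X carries over. Every run uses S872, so all elements get stroke `#ff8800` (cut).

Run 1: The run returns to its start, so emit a `<polygon>` with points (Y-flipped): 218.256,14.550 230.497,46.099 213.464,75.340 179.982,80.254 155.265,57.140 157.924,23.405 185.958,4.450.

Run 2: The run returns to its start, so emit a `<polygon>` with points (Y-flipped): 116.536,29.690 154.252,49.218 118.483,72.117.

Run 3: The run is open, so emit a `<polyline>` with points (Y-flipped): 30.568,119.985 34.623,126.986 33.914,120.949 46.402,124.487.

Run 4: The run returns to its start, so emit a `<polygon>` with points (Y-flipped): 58.350,82.657 61.519,95.258 52.191,104.303 39.694,100.747 36.525,88.146 45.853,79.101.

Run 5: The run returns to its start, so emit a `<polygon>` with points (Y-flipped): 24.806,105.126 14.107,106.173 9.806,96.322 17.845,89.186 27.116,94.628.

Run 6: The run returns to its start, so emit a `<polygon>` with points (Y-flipped): 21.730,33.445 51.411,33.445 51.411,91.441 21.730,91.441.

Run 7: The run returns to its start, so emit a `<polygon>` with points (Y-flipped): 159.837,13.821 154.183,53.383 114.621,47.729 120.275,8.167.

Run 8: The run is open, so emit a `<polyline>` with points (Y-flipped): 121.273,85.533 139.622,91.112 161.269,102.635 186.215,120.100.

<svg xmlns="http://www.w3.org/2000/svg" width="240.276mm" height="141.451mm" viewBox="0 0 240.276 141.451">
  <polygon points="218.256,14.550 230.497,46.099 213.464,75.340 179.982,80.254 155.265,57.140 157.924,23.405 185.958,4.450" fill="none" stroke="#ff8800"/>
  <polygon points="116.536,29.690 154.252,49.218 118.483,72.117" fill="none" stroke="#ff8800"/>
  <polyline points="30.568,119.985 34.623,126.986 33.914,120.949 46.402,124.487" fill="none" stroke="#ff8800"/>
  <polygon points="58.350,82.657 61.519,95.258 52.191,104.303 39.694,100.747 36.525,88.146 45.853,79.101" fill="none" stroke="#ff8800"/>
  <polygon points="24.806,105.126 14.107,106.173 9.806,96.322 17.845,89.186 27.116,94.628" fill="none" stroke="#ff8800"/>
  <polygon points="21.730,33.445 51.411,33.445 51.411,91.441 21.730,91.441" fill="none" stroke="#ff8800"/>
  <polygon points="159.837,13.821 154.183,53.383 114.621,47.729 120.275,8.167" fill="none" stroke="#ff8800"/>
  <polyline points="121.273,85.533 139.622,91.112 161.269,102.635 186.215,120.100" fill="none" stroke="#ff8800"/>
</svg>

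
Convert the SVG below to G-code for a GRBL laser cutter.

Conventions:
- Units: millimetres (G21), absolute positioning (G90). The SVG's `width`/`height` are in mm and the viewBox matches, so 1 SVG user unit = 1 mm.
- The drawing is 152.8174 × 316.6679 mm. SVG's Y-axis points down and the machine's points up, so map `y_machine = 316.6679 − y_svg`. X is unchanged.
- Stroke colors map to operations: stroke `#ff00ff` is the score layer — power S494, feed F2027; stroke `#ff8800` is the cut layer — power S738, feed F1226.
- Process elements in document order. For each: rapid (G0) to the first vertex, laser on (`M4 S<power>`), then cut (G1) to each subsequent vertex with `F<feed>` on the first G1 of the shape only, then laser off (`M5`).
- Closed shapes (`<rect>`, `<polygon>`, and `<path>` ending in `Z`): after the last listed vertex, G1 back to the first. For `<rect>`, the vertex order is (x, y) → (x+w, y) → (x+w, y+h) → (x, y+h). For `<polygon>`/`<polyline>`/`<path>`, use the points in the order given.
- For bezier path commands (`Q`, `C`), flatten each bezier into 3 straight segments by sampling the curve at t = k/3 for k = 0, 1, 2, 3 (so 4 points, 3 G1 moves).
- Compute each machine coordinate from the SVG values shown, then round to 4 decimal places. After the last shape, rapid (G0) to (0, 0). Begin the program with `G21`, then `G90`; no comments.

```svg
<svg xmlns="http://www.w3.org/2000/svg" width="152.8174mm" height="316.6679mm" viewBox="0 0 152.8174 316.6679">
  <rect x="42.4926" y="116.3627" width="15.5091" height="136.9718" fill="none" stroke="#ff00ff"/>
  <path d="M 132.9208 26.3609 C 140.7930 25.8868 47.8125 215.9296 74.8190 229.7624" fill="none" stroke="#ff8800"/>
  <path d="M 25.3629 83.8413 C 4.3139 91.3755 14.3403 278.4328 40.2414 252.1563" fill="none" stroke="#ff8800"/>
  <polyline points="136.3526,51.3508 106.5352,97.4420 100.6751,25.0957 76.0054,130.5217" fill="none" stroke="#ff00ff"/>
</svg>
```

1 u = 1 mm; y_m = 316.6679 − y.

[1] `<rect>` rectangle, #ff00ff→score S494 F2027: (42.4926,200.3052) → (58.0017,200.3052) → (58.0017,63.3334) → (42.4926,63.3334) → (42.4926,200.3052) (closed)

[2] `<path>` cubic bezier, #ff8800→cut S738 F1226: (132.9208,290.3070) → (115.3547,240.8579) → (79.6289,145.8925) → (74.8190,86.9055)

[3] `<path>` cubic bezier, #ff8800→cut S738 F1226: (25.3629,232.8266) → (14.1094,180.0016) → (20.1949,94.7961) → (40.2414,64.5116)

[4] `<polyline>` open polyline, #ff00ff→score S494 F2027: (136.3526,265.3171) → (106.5352,219.2259) → (100.6751,291.5722) → (76.0054,186.1462)

G21
G90
G0 X42.4926 Y200.3052
M4 S494
G1 X58.0017 Y200.3052 F2027
G1 X58.0017 Y63.3334
G1 X42.4926 Y63.3334
G1 X42.4926 Y200.3052
M5
G0 X132.9208 Y290.3070
M4 S738
G1 X115.3547 Y240.8579 F1226
G1 X79.6289 Y145.8925
G1 X74.8190 Y86.9055
M5
G0 X25.3629 Y232.8266
M4 S738
G1 X14.1094 Y180.0016 F1226
G1 X20.1949 Y94.7961
G1 X40.2414 Y64.5116
M5
G0 X136.3526 Y265.3171
M4 S494
G1 X106.5352 Y219.2259 F2027
G1 X100.6751 Y291.5722
G1 X76.0054 Y186.1462
M5
G0 X0.0000 Y0.0000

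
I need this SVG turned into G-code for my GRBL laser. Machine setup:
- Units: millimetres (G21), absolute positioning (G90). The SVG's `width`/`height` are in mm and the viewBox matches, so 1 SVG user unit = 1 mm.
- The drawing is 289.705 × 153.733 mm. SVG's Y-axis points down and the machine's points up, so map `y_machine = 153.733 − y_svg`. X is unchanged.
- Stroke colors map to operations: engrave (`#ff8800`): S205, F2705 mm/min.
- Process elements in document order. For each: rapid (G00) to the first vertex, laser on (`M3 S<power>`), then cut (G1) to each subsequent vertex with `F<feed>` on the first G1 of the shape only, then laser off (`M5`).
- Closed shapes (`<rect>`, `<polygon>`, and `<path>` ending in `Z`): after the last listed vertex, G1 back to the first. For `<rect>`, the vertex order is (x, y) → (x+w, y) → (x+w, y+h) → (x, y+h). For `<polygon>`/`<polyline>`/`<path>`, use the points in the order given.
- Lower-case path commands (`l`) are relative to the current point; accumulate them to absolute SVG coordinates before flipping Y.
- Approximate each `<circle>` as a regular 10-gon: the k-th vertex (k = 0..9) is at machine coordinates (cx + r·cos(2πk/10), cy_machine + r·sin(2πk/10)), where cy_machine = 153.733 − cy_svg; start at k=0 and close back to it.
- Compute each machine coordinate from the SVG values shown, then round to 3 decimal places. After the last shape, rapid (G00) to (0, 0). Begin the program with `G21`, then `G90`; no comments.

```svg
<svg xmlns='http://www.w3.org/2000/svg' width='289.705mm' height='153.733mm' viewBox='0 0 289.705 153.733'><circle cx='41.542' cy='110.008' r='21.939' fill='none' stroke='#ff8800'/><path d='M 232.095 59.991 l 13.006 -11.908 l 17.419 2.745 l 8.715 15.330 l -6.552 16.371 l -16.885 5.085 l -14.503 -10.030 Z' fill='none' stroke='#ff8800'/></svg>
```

G21
G90
G00 X63.481 Y43.725
M3 S205
G1 X59.291 Y56.620 F2705
G1 X48.322 Y64.590
G1 X34.762 Y64.590
G1 X23.793 Y56.620
G1 X19.603 Y43.725
G1 X23.793 Y30.830
G1 X34.762 Y22.860
G1 X48.322 Y22.860
G1 X59.291 Y30.830
G1 X63.481 Y43.725
M5
G00 X232.095 Y93.742
M3 S205
G1 X245.101 Y105.650 F2705
G1 X262.520 Y102.905
G1 X271.235 Y87.575
G1 X264.683 Y71.204
G1 X247.798 Y66.119
G1 X233.295 Y76.149
G1 X232.095 Y93.742
M5
G00 X0.000 Y0.000

1 u = 1 mm; y_m = 153.733 − y.

[1] `<circle>` circle, #ff8800→engrave S205 F2705: (63.481,43.725) → (59.291,56.620) → (48.322,64.590) → (34.762,64.590) → (23.793,56.620) → (19.603,43.725) → (23.793,30.830) → (34.762,22.860) → (48.322,22.860) → (59.291,30.830) → (63.481,43.725) (closed)

[2] `<path>` regular polygon, #ff8800→engrave S205 F2705: (232.095,93.742) → (245.101,105.650) → (262.520,102.905) → (271.235,87.575) → (264.683,71.204) → (247.798,66.119) → (233.295,76.149) → (232.095,93.742) (closed)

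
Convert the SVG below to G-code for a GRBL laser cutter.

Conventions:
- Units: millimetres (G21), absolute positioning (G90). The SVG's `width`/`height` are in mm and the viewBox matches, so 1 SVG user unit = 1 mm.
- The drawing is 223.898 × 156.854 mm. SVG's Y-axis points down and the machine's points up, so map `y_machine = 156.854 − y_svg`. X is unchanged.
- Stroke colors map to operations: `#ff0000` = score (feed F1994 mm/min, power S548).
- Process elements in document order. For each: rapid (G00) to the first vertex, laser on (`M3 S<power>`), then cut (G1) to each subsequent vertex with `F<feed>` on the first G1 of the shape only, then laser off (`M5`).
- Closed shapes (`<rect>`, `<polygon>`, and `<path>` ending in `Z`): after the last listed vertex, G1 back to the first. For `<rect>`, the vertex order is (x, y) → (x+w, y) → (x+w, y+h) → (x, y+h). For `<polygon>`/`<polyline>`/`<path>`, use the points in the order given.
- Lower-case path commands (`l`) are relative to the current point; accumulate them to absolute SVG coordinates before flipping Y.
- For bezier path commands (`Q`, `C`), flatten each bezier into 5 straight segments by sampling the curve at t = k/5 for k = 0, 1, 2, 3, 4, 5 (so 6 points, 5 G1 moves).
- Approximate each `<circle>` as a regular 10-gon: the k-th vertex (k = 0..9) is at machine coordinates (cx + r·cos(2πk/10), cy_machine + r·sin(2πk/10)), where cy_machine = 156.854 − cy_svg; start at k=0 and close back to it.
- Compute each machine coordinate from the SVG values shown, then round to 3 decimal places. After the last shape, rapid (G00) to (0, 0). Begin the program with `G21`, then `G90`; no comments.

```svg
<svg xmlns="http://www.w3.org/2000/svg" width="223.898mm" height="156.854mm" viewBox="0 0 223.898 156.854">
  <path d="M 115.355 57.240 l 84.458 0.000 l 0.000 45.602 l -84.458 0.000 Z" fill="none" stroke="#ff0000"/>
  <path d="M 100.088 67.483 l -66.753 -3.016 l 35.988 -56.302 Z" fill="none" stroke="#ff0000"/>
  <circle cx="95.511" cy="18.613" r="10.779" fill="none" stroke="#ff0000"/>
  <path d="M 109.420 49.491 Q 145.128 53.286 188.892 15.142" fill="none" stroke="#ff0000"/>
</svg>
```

viewBox `0 0 223.898 156.854` with mm width/height → 1 unit = 1 mm. Flip: y_m = 156.854 − y_svg.

**Shape 1** — `<path>` rectangle, stroke `#ff0000` → score (S548, F1994). Machine vertices: (115.355,99.614) → (199.813,99.614) → (199.813,54.012) → (115.355,54.012) → (115.355,99.614). Closed: final G1 returns to the first vertex.

**Shape 2** — `<path>` regular polygon, stroke `#ff0000` → score (S548, F1994). Machine vertices: (100.088,89.371) → (33.335,92.387) → (69.323,148.689) → (100.088,89.371). Closed: final G1 returns to the first vertex.

**Shape 3** — `<circle>` circle, stroke `#ff0000` → score (S548, F1994). Machine vertices: (106.290,138.241) → (104.231,144.577) → (98.842,148.492) → (92.180,148.492) → (86.791,144.577) → (84.732,138.241) → (86.791,131.905) → (92.180,127.990) → (98.842,127.990) → (104.231,131.905) → (106.290,138.241). Closed: final G1 returns to the first vertex.

**Shape 4** — `<path>` quadratic bezier, stroke `#ff0000` → score (S548, F1994). Control points (SVG): P0=(109.420,49.491), P1=(145.128,53.286), P2=(188.892,15.142); sampled at t=k/5. Machine vertices: (109.420,107.363) → (124.025,107.523) → (139.275,111.037) → (155.170,117.907) → (171.709,128.132) → (188.892,141.712). Open path.

G21
G90
G00 X115.355 Y99.614
M3 S548
G1 X199.813 Y99.614 F1994
G1 X199.813 Y54.012
G1 X115.355 Y54.012
G1 X115.355 Y99.614
M5
G00 X100.088 Y89.371
M3 S548
G1 X33.335 Y92.387 F1994
G1 X69.323 Y148.689
G1 X100.088 Y89.371
M5
G00 X106.290 Y138.241
M3 S548
G1 X104.231 Y144.577 F1994
G1 X98.842 Y148.492
G1 X92.180 Y148.492
G1 X86.791 Y144.577
G1 X84.732 Y138.241
G1 X86.791 Y131.905
G1 X92.180 Y127.990
G1 X98.842 Y127.990
G1 X104.231 Y131.905
G1 X106.290 Y138.241
M5
G00 X109.420 Y107.363
M3 S548
G1 X124.025 Y107.523 F1994
G1 X139.275 Y111.037
G1 X155.170 Y117.907
G1 X171.709 Y128.132
G1 X188.892 Y141.712
M5
G00 X0.000 Y0.000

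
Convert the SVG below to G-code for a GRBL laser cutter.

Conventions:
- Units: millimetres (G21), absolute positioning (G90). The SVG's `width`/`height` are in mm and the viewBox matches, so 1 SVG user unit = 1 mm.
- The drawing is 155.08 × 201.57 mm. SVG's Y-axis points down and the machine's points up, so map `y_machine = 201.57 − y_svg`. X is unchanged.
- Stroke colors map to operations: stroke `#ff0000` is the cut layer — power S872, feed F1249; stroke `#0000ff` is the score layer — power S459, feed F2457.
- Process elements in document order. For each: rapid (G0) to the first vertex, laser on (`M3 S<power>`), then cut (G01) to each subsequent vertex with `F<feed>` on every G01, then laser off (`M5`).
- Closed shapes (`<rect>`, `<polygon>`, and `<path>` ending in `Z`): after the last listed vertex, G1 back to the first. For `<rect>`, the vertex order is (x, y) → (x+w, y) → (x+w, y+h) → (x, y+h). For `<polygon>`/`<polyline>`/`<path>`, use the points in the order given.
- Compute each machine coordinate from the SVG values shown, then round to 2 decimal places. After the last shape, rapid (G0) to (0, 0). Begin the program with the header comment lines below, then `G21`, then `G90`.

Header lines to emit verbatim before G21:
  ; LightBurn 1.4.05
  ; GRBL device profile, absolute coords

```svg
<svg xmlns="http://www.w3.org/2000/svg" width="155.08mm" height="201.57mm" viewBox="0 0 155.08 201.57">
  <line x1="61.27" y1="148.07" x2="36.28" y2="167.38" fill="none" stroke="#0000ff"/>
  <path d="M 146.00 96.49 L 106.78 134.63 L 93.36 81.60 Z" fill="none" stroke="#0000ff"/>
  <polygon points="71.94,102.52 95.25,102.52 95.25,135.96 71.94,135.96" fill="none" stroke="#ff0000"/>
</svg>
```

; LightBurn 1.4.05
; GRBL device profile, absolute coords
G21
G90
G0 X61.27 Y53.50
M3 S459
G01 X36.28 Y34.19 F2457
M5
G0 X146.00 Y105.08
M3 S459
G01 X106.78 Y66.94 F2457
G01 X93.36 Y119.97 F2457
G01 X146.00 Y105.08 F2457
M5
G0 X71.94 Y99.05
M3 S872
G01 X95.25 Y99.05 F1249
G01 X95.25 Y65.61 F1249
G01 X71.94 Y65.61 F1249
G01 X71.94 Y99.05 F1249
M5
G0 X0.00 Y0.00

1 u = 1 mm; y_m = 201.57 − y.

[1] `<line>` line segment, #0000ff→score S459 F2457: (61.27,53.50) → (36.28,34.19)

[2] `<path>` regular polygon, #0000ff→score S459 F2457: (146.00,105.08) → (106.78,66.94) → (93.36,119.97) → (146.00,105.08) (closed)

[3] `<polygon>` rectangle, #ff0000→cut S872 F1249: (71.94,99.05) → (95.25,99.05) → (95.25,65.61) → (71.94,65.61) → (71.94,99.05) (closed)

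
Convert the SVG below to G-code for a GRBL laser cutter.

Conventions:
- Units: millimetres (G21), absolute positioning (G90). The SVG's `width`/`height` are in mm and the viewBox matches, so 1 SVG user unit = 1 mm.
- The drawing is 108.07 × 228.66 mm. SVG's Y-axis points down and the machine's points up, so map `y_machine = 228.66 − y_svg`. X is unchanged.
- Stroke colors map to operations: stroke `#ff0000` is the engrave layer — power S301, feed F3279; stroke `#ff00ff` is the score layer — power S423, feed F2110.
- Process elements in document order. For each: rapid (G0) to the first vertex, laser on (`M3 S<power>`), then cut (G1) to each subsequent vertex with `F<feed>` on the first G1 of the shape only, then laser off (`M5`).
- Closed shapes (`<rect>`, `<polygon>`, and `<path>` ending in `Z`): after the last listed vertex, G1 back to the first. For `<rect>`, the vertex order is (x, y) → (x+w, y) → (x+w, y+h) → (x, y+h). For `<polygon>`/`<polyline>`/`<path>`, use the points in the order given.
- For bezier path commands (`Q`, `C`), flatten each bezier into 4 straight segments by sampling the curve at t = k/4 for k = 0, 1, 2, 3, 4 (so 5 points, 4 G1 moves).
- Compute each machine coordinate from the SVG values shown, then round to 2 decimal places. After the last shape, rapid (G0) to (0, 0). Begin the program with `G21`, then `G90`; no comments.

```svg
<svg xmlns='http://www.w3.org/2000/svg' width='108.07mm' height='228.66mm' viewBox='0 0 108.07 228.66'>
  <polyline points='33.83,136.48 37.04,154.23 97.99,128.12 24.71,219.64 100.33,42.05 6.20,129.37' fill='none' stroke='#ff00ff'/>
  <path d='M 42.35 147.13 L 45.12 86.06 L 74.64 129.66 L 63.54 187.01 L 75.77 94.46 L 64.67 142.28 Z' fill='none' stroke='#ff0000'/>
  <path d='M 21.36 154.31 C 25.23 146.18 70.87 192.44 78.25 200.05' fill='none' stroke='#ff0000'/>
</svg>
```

viewBox `0 0 108.07 228.66` with mm width/height → 1 unit = 1 mm. Flip: y_m = 228.66 − y_svg.

**Shape 1** — `<polyline>` open polyline, stroke `#ff00ff` → score (S423, F2110). Machine vertices: (33.83,92.18) → (37.04,74.43) → (97.99,100.54) → (24.71,9.02) → (100.33,186.61) → (6.20,99.29). Open path.

**Shape 2** — `<path>` closed polygon, stroke `#ff0000` → engrave (S301, F3279). Machine vertices: (42.35,81.53) → (45.12,142.60) → (74.64,99.00) → (63.54,41.65) → (75.77,134.20) → (64.67,86.38) → (42.35,81.53). Closed: final G1 returns to the first vertex.

**Shape 3** — `<path>` cubic bezier, stroke `#ff0000` → engrave (S301, F3279). Control points (SVG): P0=(21.36,154.31), P1=(25.23,146.18), P2=(70.87,192.44), P3=(78.25,200.05); sampled at t=k/4. Machine vertices: (21.36,74.35) → (30.84,71.70) → (48.49,57.38) → (66.79,40.11) → (78.25,28.61). Open path.

G21
G90
G0 X33.83 Y92.18
M3 S423
G1 X37.04 Y74.43 F2110
G1 X97.99 Y100.54
G1 X24.71 Y9.02
G1 X100.33 Y186.61
G1 X6.20 Y99.29
M5
G0 X42.35 Y81.53
M3 S301
G1 X45.12 Y142.60 F3279
G1 X74.64 Y99.00
G1 X63.54 Y41.65
G1 X75.77 Y134.20
G1 X64.67 Y86.38
G1 X42.35 Y81.53
M5
G0 X21.36 Y74.35
M3 S301
G1 X30.84 Y71.70 F3279
G1 X48.49 Y57.38
G1 X66.79 Y40.11
G1 X78.25 Y28.61
M5
G0 X0.00 Y0.00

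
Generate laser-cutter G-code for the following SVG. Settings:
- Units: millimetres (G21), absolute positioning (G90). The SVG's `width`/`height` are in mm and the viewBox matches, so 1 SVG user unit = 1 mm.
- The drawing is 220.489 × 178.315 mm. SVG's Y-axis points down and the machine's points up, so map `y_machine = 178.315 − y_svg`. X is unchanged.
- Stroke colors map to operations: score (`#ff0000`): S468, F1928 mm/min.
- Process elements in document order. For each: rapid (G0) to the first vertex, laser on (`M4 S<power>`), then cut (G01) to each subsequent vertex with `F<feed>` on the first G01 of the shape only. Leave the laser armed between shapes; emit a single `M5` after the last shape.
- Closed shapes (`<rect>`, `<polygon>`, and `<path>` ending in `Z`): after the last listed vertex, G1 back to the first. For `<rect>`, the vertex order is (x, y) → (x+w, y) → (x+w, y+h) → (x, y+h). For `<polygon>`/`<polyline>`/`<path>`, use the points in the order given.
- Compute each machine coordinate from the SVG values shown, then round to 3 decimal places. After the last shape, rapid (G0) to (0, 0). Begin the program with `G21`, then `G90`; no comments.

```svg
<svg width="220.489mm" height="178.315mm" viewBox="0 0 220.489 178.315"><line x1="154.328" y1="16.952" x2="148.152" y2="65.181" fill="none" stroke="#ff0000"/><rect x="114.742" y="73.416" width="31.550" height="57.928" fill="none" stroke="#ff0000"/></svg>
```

G21
G90
G0 X154.328 Y161.363
M4 S468
G01 X148.152 Y113.134 F1928
G0 X114.742 Y104.899
M4 S468
G01 X146.292 Y104.899 F1928
G01 X146.292 Y46.971
G01 X114.742 Y46.971
G01 X114.742 Y104.899
M5
G0 X0.000 Y0.000

Since the viewBox matches the mm dimensions, user units are millimetres directly. The only transform is the Y-flip y_m = 178.315 − y_svg.

Shape 1 is a line segment drawn with `<line>`. Its stroke #ff0000 means score at S468, F1928. After flipping Y the toolpath is (154.328,161.363) → (148.152,113.134).

Shape 2 is a rectangle drawn with `<rect>`. Its stroke #ff0000 means score at S468, F1928. After flipping Y the toolpath is (114.742,104.899) → (146.292,104.899) → (146.292,46.971) → (114.742,46.971) → (114.742,104.899), returning to the start.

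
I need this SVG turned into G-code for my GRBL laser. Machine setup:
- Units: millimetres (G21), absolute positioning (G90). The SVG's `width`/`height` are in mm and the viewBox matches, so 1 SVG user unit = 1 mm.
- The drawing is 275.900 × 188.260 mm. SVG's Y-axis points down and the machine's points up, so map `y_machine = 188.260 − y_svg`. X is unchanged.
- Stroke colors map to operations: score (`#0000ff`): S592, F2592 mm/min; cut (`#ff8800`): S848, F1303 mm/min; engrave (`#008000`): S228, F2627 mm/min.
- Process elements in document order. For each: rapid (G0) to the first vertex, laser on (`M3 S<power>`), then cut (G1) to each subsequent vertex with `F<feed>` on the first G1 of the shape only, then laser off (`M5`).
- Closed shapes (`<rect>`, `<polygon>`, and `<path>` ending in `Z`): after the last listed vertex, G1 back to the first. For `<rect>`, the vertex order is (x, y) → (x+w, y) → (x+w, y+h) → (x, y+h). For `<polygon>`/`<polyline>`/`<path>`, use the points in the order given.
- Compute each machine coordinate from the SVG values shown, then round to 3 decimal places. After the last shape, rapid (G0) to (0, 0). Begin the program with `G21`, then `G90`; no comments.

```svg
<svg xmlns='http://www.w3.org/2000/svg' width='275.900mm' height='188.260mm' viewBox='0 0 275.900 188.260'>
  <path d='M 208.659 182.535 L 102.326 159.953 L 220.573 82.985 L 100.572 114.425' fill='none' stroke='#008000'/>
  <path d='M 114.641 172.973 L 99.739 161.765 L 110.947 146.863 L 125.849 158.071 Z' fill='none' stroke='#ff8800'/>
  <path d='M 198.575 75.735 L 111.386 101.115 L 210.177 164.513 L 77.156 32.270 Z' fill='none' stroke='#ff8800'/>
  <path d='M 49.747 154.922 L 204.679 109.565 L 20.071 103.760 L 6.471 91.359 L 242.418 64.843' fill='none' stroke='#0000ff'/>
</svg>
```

1 u = 1 mm; y_m = 188.260 − y.

[1] `<path>` open polyline, #008000→engrave S228 F2627: (208.659,5.725) → (102.326,28.307) → (220.573,105.275) → (100.572,73.835)

[2] `<path>` regular polygon, #ff8800→cut S848 F1303: (114.641,15.287) → (99.739,26.495) → (110.947,41.397) → (125.849,30.189) → (114.641,15.287) (closed)

[3] `<path>` closed polygon, #ff8800→cut S848 F1303: (198.575,112.525) → (111.386,87.145) → (210.177,23.747) → (77.156,155.990) → (198.575,112.525) (closed)

[4] `<path>` open polyline, #0000ff→score S592 F2592: (49.747,33.338) → (204.679,78.695) → (20.071,84.500) → (6.471,96.901) → (242.418,123.417)

G21
G90
G0 X208.659 Y5.725
M3 S228
G1 X102.326 Y28.307 F2627
G1 X220.573 Y105.275
G1 X100.572 Y73.835
M5
G0 X114.641 Y15.287
M3 S848
G1 X99.739 Y26.495 F1303
G1 X110.947 Y41.397
G1 X125.849 Y30.189
G1 X114.641 Y15.287
M5
G0 X198.575 Y112.525
M3 S848
G1 X111.386 Y87.145 F1303
G1 X210.177 Y23.747
G1 X77.156 Y155.990
G1 X198.575 Y112.525
M5
G0 X49.747 Y33.338
M3 S592
G1 X204.679 Y78.695 F2592
G1 X20.071 Y84.500
G1 X6.471 Y96.901
G1 X242.418 Y123.417
M5
G0 X0.000 Y0.000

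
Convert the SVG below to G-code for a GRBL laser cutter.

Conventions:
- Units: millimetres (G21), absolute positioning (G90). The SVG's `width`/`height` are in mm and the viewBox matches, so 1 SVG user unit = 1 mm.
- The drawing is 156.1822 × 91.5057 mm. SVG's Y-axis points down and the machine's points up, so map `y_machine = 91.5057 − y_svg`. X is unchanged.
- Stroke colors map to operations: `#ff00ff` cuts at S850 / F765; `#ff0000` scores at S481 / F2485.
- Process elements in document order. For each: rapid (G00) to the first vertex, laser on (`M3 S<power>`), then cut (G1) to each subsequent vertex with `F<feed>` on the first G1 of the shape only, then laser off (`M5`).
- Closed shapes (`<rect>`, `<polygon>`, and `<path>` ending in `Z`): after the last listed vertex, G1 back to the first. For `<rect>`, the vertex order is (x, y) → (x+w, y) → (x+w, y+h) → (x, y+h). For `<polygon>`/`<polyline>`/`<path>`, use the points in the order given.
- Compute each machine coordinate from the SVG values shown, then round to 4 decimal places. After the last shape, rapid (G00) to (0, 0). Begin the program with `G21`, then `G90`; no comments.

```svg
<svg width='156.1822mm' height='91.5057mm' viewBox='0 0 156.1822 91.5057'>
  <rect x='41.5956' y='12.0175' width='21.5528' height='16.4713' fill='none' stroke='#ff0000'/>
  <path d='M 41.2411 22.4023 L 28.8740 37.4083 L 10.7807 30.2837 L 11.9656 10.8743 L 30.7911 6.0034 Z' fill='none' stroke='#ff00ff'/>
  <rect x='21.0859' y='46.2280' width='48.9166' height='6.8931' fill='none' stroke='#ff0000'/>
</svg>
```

G21
G90
G00 X41.5956 Y79.4882
M3 S481
G1 X63.1484 Y79.4882 F2485
G1 X63.1484 Y63.0169
G1 X41.5956 Y63.0169
G1 X41.5956 Y79.4882
M5
G00 X41.2411 Y69.1034
M3 S850
G1 X28.8740 Y54.0974 F765
G1 X10.7807 Y61.2220
G1 X11.9656 Y80.6314
G1 X30.7911 Y85.5023
G1 X41.2411 Y69.1034
M5
G00 X21.0859 Y45.2777
M3 S481
G1 X70.0025 Y45.2777 F2485
G1 X70.0025 Y38.3846
G1 X21.0859 Y38.3846
G1 X21.0859 Y45.2777
M5
G00 X0.0000 Y0.0000

1 u = 1 mm; y_m = 91.5057 − y.

[1] `<rect>` rectangle, #ff0000→score S481 F2485: (41.5956,79.4882) → (63.1484,79.4882) → (63.1484,63.0169) → (41.5956,63.0169) → (41.5956,79.4882) (closed)

[2] `<path>` regular polygon, #ff00ff→cut S850 F765: (41.2411,69.1034) → (28.8740,54.0974) → (10.7807,61.2220) → (11.9656,80.6314) → (30.7911,85.5023) → (41.2411,69.1034) (closed)

[3] `<rect>` rectangle, #ff0000→score S481 F2485: (21.0859,45.2777) → (70.0025,45.2777) → (70.0025,38.3846) → (21.0859,38.3846) → (21.0859,45.2777) (closed)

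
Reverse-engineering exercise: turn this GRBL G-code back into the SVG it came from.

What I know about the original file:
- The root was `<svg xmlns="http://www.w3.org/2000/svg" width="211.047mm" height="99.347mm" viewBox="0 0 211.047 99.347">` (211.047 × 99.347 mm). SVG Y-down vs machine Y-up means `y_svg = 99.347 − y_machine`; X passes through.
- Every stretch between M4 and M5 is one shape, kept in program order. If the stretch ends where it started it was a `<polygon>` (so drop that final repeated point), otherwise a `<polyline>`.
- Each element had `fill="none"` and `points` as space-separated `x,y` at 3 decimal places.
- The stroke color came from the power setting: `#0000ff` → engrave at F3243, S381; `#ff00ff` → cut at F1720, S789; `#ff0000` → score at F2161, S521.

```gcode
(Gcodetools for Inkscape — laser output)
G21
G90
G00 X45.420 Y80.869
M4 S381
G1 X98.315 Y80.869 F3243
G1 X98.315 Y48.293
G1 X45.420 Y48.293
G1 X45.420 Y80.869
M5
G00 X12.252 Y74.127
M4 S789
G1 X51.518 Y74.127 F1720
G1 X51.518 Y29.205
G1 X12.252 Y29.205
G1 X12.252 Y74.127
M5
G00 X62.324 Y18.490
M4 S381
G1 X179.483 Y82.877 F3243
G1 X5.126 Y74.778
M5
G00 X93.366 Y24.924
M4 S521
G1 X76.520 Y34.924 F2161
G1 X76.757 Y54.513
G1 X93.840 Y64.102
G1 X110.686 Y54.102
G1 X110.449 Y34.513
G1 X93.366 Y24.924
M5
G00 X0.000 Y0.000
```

<svg xmlns="http://www.w3.org/2000/svg" width="211.047mm" height="99.347mm" viewBox="0 0 211.047 99.347">
  <polygon points="45.420,18.478 98.315,18.478 98.315,51.054 45.420,51.054" fill="none" stroke="#0000ff"/>
  <polygon points="12.252,25.220 51.518,25.220 51.518,70.142 12.252,70.142" fill="none" stroke="#ff00ff"/>
  <polyline points="62.324,80.857 179.483,16.470 5.126,24.569" fill="none" stroke="#0000ff"/>
  <polygon points="93.366,74.423 76.520,64.423 76.757,44.834 93.840,35.245 110.686,45.245 110.449,64.834" fill="none" stroke="#ff0000"/>
</svg>

Each laser-on run becomes one SVG element. Flip Y back into SVG space with y_svg = 99.347 − y_machine.

Run 1: power S381 maps to stroke `#0000ff` (engrave). The run returns to its start, so emit a `<polygon>` with points (Y-flipped): 45.420,18.478 98.315,18.478 98.315,51.054 45.420,51.054.

Run 2: the run's S789 means `#ff00ff` (cut). The run returns to its start, so emit a `<polygon>` with points (Y-flipped): 12.252,25.220 51.518,25.220 51.518,70.142 12.252,70.142.

Run 3: power S381 maps to stroke `#0000ff` (engrave). The run is open, so emit a `<polyline>` with points (Y-flipped): 62.324,80.857 179.483,16.470 5.126,24.569.

Run 4: the run's S521 means `#ff0000` (score). The run returns to its start, so emit a `<polygon>` with points (Y-flipped): 93.366,74.423 76.520,64.423 76.757,44.834 93.840,35.245 110.686,45.245 110.449,64.834.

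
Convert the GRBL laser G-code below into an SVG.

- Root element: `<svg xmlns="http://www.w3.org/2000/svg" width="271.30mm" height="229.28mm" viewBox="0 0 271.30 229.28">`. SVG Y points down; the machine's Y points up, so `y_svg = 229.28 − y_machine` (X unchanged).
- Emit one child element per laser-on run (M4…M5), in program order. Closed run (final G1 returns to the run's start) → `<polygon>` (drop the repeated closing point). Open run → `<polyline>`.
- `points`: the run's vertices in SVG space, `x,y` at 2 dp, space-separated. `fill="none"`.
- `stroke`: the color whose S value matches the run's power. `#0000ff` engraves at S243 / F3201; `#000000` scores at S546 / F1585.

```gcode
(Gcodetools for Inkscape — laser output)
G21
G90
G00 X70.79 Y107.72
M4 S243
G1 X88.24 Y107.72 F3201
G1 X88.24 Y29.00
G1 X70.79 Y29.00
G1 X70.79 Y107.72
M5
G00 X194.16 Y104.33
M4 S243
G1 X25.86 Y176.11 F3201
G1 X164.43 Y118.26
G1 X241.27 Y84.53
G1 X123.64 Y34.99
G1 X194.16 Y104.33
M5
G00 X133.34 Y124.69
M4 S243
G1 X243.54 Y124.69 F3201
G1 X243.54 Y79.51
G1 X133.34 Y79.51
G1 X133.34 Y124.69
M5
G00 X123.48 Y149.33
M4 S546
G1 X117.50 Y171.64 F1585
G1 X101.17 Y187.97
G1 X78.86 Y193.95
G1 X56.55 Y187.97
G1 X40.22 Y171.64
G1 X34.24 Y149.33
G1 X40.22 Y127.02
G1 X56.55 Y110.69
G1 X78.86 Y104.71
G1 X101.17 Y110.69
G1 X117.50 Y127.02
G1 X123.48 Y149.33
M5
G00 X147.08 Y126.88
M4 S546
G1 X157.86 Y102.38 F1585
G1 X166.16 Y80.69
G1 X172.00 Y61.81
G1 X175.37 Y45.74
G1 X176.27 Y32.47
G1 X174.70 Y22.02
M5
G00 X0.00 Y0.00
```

<svg xmlns="http://www.w3.org/2000/svg" width="271.30mm" height="229.28mm" viewBox="0 0 271.30 229.28">
  <polygon points="70.79,121.56 88.24,121.56 88.24,200.28 70.79,200.28" fill="none" stroke="#0000ff"/>
  <polygon points="194.16,124.95 25.86,53.17 164.43,111.02 241.27,144.75 123.64,194.29" fill="none" stroke="#0000ff"/>
  <polygon points="133.34,104.59 243.54,104.59 243.54,149.77 133.34,149.77" fill="none" stroke="#0000ff"/>
  <polygon points="123.48,79.95 117.50,57.64 101.17,41.31 78.86,35.33 56.55,41.31 40.22,57.64 34.24,79.95 40.22,102.26 56.55,118.59 78.86,124.57 101.17,118.59 117.50,102.26" fill="none" stroke="#000000"/>
  <polyline points="147.08,102.40 157.86,126.90 166.16,148.59 172.00,167.47 175.37,183.54 176.27,196.81 174.70,207.26" fill="none" stroke="#000000"/>
</svg>

y_svg = 229.28 − y_m.

[1] S243→`#0000ff` (engrave); closed run; points: 70.79,121.56 88.24,121.56 88.24,200.28 70.79,200.28

[2] S243→`#0000ff` (engrave); closed run; points: 194.16,124.95 25.86,53.17 164.43,111.02 241.27,144.75 123.64,194.29

[3] S243→`#0000ff` (engrave); closed run; points: 133.34,104.59 243.54,104.59 243.54,149.77 133.34,149.77

[4] S546→`#000000` (score); closed run; points: 123.48,79.95 117.50,57.64 101.17,41.31 78.86,35.33 56.55,41.31 40.22,57.64 34.24,79.95 40.22,102.26 56.55,118.59 78.86,124.57 101.17,118.59 117.50,102.26

[5] S546→`#000000` (score); open run; points: 147.08,102.40 157.86,126.90 166.16,148.59 172.00,167.47 175.37,183.54 176.27,196.81 174.70,207.26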